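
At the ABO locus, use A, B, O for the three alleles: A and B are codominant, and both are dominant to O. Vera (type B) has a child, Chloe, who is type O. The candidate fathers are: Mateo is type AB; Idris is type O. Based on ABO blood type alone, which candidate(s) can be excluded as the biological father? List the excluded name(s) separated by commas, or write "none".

Mateo

A candidate is excluded only if no genotype consistent with his phenotype could produce a type O child with a type B mother.
Mateo (type AB): no genotype consistent with that phenotype can produce a type-O child with a type-B mother.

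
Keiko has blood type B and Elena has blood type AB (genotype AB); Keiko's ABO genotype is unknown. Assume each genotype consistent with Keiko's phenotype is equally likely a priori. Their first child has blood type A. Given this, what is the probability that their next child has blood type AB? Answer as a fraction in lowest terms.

Possible genotypes: Keiko ∈ {BB, BO}; Elena ∈ {AB}.
Weight each parental genotype pair by prior × P(type-A child):
  BO × AB: posterior weight 1; P(next child type AB) = 1/4.
Weighted sum = 1/4.

1/4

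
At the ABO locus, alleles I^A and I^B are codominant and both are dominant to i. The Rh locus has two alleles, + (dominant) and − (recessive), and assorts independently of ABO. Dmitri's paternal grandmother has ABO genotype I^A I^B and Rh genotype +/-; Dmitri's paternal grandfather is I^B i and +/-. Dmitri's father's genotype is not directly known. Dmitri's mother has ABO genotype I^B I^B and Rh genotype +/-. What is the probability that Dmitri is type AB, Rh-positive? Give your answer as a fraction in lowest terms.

Dmitri's father's ABO genotype from I^A I^B × I^B i: 1/4 I^A I^B, 1/4 I^A i, 1/4 I^B I^B, 1/4 I^B i.
Crossing each possibility with the mother I^B I^B and summing P(type AB): 1/4·1/2 + 1/4·1/2 + 1/4·0 + 1/4·0 = 1/4.
Similarly for Rh via the father's Rh distribution: P(Rh+) = 3/4.
Independent loci: 1/4 × 3/4 = 3/16.

3/16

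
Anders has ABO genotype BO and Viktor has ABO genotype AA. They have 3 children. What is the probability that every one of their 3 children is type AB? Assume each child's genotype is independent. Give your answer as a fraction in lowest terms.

ABO cross BO × AA → 1/2 A, 1/2 AB.
So P(type AB) = 1/2 per child.
All 3 independent: (1/2)^3 = 1/8.

1/8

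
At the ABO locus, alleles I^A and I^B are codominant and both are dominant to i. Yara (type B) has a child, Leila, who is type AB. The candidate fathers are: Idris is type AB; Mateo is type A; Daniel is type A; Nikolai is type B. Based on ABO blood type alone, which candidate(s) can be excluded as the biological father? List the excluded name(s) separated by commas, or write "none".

A candidate is excluded only if no genotype consistent with his phenotype could produce a type AB child with a type B mother.
Nikolai (type B): no genotype consistent with that phenotype can produce a type-AB child with a type-B mother.

Nikolai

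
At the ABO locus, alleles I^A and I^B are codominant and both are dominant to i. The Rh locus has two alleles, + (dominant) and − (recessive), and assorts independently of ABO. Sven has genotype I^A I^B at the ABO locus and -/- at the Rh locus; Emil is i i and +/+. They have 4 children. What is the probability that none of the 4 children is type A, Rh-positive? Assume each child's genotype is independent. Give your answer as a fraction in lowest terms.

1/16

ABO cross I^A I^B × i i → 1/2 A, 1/2 B.
Rh cross -/- × +/+ → 1 Rh+; so P(type A, Rh-positive) = 1/2 × 1 = 1/2 per child.
P(not type A, Rh-positive) = 1/2 for one child; (1/2)^4 = 1/16.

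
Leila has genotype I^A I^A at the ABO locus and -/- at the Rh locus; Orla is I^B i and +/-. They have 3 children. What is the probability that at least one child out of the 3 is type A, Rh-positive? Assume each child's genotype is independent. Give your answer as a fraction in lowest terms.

37/64

ABO cross I^A I^A × I^B i → 1/2 A, 1/2 AB.
Rh cross -/- × +/- → 1/2 Rh+, 1/2 Rh-; so P(type A, Rh-positive) = 1/2 × 1/2 = 1/4 per child.
P(none) = (3/4)^3 = 27/64; P(at least one) = 1 − 27/64 = 37/64.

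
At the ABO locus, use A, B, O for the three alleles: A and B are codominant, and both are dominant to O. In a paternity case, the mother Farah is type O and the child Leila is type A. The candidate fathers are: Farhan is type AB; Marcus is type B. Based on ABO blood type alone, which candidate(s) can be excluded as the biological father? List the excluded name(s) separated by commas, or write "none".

A candidate is excluded only if no genotype consistent with his phenotype could produce a type A child with a type O mother.
Marcus (type B): no genotype consistent with that phenotype can produce a type-A child with a type-O mother.

Marcus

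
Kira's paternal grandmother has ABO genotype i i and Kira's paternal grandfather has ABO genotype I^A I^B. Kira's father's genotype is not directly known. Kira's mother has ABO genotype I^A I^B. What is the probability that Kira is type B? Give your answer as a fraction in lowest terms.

Kira's father's ABO genotype from i i × I^A I^B: 1/2 I^A i, 1/2 I^B i.
Crossing each possibility with the mother I^A I^B and summing P(type B): 1/2·1/4 + 1/2·1/2 = 3/8.

3/8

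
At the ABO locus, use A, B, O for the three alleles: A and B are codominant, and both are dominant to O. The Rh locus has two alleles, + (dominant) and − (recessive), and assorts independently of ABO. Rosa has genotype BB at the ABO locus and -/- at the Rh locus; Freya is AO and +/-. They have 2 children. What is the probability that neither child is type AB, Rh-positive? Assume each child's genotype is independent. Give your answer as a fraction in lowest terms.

9/16

ABO cross BB × AO → 1/2 B, 1/2 AB.
Rh cross -/- × +/- → 1/2 Rh+, 1/2 Rh-; so P(type AB, Rh-positive) = 1/2 × 1/2 = 1/4 per child.
P(not type AB, Rh-positive) = 3/4 for one child; (3/4)^2 = 9/16.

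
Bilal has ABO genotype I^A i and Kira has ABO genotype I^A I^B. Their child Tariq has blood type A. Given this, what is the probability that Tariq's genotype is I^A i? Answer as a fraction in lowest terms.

Cross I^A i × I^A I^B → 1/4 I^A I^A, 1/4 I^A I^B, 1/4 I^A i, 1/4 I^B i.
Type-A genotypes among offspring: I^A I^A (1/4), I^A i (1/4); total 1/2.
P(I^A i | type A) = (1/4) / (1/2) = 1/2.

1/2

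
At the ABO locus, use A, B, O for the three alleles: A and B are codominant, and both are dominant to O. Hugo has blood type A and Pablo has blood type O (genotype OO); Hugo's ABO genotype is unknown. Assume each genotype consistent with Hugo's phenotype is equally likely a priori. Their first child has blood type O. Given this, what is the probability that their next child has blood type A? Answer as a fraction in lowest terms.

Possible genotypes: Hugo ∈ {AA, AO}; Pablo ∈ {OO}.
Weight each parental genotype pair by prior × P(type-O child):
  AO × OO: posterior weight 1; P(next child type A) = 1/2.
Weighted sum = 1/2.

1/2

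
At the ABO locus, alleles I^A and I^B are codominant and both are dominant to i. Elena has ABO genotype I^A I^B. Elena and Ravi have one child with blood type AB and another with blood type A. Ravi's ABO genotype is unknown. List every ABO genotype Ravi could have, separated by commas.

I^A I^A, I^A I^B, I^A i, I^B i

For each candidate genotype of Ravi, check whether crossing it with I^A I^B can produce every observed child phenotype.
  I^A I^A → possible child types {A, AB} ✓
  I^A I^B → possible child types {A, B, AB} ✓
  I^A i → possible child types {A, B, AB} ✓
  I^B I^B → possible child types {B, AB} ✗
  I^B i → possible child types {A, B, AB} ✓
  i i → possible child types {A, B} ✗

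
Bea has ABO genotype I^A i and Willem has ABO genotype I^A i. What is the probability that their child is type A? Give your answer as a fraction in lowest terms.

3/4

ABO cross I^A i × I^A i → offspring phenotypes: 1/4 O, 3/4 A.
So P(type A) = 3/4.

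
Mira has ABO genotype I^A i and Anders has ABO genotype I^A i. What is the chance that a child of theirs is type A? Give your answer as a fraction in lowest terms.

ABO cross I^A i × I^A i → offspring phenotypes: 1/4 O, 3/4 A.
So P(type A) = 3/4.

3/4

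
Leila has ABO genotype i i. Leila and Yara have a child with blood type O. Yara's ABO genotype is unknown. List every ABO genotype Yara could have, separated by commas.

I^A i, I^B i, i i

For each candidate genotype of Yara, check whether crossing it with i i can produce every observed child phenotype.
  I^A I^A → possible child types {A} ✗
  I^A I^B → possible child types {A, B} ✗
  I^A i → possible child types {O, A} ✓
  I^B I^B → possible child types {B} ✗
  I^B i → possible child types {O, B} ✓
  i i → possible child types {O} ✓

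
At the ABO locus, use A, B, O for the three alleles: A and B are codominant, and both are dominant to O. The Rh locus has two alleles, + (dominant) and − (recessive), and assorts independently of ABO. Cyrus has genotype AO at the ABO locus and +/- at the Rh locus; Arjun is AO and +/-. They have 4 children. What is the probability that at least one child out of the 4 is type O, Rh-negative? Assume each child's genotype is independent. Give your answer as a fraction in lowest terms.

ABO cross AO × AO → 1/4 O, 3/4 A.
Rh cross +/- × +/- → 3/4 Rh+, 1/4 Rh-; so P(type O, Rh-negative) = 1/4 × 1/4 = 1/16 per child.
P(none) = (15/16)^4 = 50625/65536; P(at least one) = 1 − 50625/65536 = 14911/65536.

14911/65536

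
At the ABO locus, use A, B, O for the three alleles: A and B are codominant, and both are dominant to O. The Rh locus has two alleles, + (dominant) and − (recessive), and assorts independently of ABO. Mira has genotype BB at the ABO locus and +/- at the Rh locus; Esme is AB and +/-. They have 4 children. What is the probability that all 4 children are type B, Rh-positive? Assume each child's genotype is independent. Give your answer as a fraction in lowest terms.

ABO cross BB × AB → 1/2 B, 1/2 AB.
Rh cross +/- × +/- → 3/4 Rh+, 1/4 Rh-; so P(type B, Rh-positive) = 1/2 × 3/4 = 3/8 per child.
All 4 independent: (3/8)^4 = 81/4096.

81/4096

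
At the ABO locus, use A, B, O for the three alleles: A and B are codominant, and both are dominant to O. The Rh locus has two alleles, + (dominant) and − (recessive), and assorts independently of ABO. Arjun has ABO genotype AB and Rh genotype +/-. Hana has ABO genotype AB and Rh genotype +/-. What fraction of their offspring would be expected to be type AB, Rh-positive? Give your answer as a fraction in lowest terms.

3/8

ABO cross AB × AB → offspring phenotypes: 1/4 A, 1/4 B, 1/2 AB.
Rh cross +/- × +/- → 3/4 Rh+, 1/4 Rh-.
Independent loci: P(type AB, Rh-positive) = 1/2 × 3/4 = 3/8.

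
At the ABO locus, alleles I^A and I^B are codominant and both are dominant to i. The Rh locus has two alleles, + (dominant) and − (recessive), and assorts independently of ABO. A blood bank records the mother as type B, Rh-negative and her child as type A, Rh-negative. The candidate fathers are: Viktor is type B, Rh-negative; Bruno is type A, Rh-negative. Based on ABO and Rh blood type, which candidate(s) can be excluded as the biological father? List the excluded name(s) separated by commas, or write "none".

A candidate is excluded only if no genotype consistent with his phenotype could produce a type A, Rh-negative child with a type B, Rh-negative mother.
Viktor (type B, Rh-): no genotype consistent with that phenotype can produce a type-A Rh- child with a type-B mother.

Viktor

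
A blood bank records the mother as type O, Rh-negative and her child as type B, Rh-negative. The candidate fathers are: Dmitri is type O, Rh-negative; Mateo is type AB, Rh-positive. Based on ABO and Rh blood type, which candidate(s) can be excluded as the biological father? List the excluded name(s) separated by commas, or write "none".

Dmitri

A candidate is excluded only if no genotype consistent with his phenotype could produce a type B, Rh-negative child with a type O, Rh-negative mother.
Dmitri (type O, Rh-): no genotype consistent with that phenotype can produce a type-B Rh- child with a type-O mother.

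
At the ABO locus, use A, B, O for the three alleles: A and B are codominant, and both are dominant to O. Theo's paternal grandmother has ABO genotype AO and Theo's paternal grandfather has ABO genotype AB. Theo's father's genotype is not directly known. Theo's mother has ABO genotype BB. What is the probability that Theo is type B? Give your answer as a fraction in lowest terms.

1/2

Theo's father's ABO genotype from AO × AB: 1/4 AA, 1/4 AB, 1/4 AO, 1/4 BO.
Crossing each possibility with the mother BB and summing P(type B): 1/4·0 + 1/4·1/2 + 1/4·1/2 + 1/4·1 = 1/2.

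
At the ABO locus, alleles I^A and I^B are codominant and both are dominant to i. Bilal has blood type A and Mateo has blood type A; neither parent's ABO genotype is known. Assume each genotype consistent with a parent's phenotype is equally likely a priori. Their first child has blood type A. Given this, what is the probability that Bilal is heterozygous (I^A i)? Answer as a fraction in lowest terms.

7/15

Possible genotypes: Bilal ∈ {I^A I^A, I^A i}; Mateo ∈ {I^A I^A, I^A i}.
Weight each parental genotype pair by prior × P(type-A child):
  I^A I^A × I^A I^A: posterior weight 4/15.
  I^A I^A × I^A i: posterior weight 4/15.
  I^A i × I^A I^A: posterior weight 4/15.
  I^A i × I^A i: posterior weight 1/5.
Sum the posterior weight over pairs where Bilal is I^A i: 7/15.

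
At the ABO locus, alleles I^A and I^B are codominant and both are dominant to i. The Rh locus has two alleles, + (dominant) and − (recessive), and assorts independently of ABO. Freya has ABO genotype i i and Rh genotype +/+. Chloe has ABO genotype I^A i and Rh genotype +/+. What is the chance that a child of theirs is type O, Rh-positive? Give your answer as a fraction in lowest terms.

1/2

ABO cross i i × I^A i → offspring phenotypes: 1/2 O, 1/2 A.
Rh cross +/+ × +/+ → 1 Rh+.
Independent loci: P(type O, Rh-positive) = 1/2 × 1 = 1/2.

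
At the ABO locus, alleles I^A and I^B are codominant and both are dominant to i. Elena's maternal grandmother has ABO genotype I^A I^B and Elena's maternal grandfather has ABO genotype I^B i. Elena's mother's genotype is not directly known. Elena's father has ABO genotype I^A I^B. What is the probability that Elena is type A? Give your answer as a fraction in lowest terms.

1/4

Elena's mother's ABO genotype from I^A I^B × I^B i: 1/4 I^A I^B, 1/4 I^A i, 1/4 I^B I^B, 1/4 I^B i.
Crossing each possibility with the father I^A I^B and summing P(type A): 1/4·1/4 + 1/4·1/2 + 1/4·0 + 1/4·1/4 = 1/4.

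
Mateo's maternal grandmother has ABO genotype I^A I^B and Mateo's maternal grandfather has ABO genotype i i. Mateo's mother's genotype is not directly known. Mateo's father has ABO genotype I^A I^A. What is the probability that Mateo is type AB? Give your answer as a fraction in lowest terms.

Mateo's mother's ABO genotype from I^A I^B × i i: 1/2 I^A i, 1/2 I^B i.
Crossing each possibility with the father I^A I^A and summing P(type AB): 1/2·0 + 1/2·1/2 = 1/4.

1/4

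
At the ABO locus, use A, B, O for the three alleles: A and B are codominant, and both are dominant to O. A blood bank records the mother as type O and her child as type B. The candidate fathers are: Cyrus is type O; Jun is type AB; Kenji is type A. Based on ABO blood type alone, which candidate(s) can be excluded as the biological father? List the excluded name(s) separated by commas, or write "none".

A candidate is excluded only if no genotype consistent with his phenotype could produce a type B child with a type O mother.
Cyrus (type O): no genotype consistent with that phenotype can produce a type-B child with a type-O mother.
Kenji (type A): no genotype consistent with that phenotype can produce a type-B child with a type-O mother.

Cyrus, Kenji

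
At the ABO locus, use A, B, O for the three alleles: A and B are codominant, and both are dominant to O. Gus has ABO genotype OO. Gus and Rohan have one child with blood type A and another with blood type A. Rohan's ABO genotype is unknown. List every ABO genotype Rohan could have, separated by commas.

For each candidate genotype of Rohan, check whether crossing it with OO can produce every observed child phenotype.
  AA → possible child types {A} ✓
  AB → possible child types {A, B} ✓
  AO → possible child types {O, A} ✓
  BB → possible child types {B} ✗
  BO → possible child types {O, B} ✗
  OO → possible child types {O} ✗

AA, AB, AO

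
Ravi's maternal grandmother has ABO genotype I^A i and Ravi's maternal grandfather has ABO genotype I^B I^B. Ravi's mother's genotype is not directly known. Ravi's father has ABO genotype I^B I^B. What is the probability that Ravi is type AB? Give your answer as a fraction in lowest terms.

Ravi's mother's ABO genotype from I^A i × I^B I^B: 1/2 I^A I^B, 1/2 I^B i.
Crossing each possibility with the father I^B I^B and summing P(type AB): 1/2·1/2 + 1/2·0 = 1/4.

1/4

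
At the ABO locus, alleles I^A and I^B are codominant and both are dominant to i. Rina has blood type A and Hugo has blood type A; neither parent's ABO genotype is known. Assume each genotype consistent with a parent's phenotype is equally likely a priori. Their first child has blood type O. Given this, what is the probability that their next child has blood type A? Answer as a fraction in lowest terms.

Possible genotypes: Rina ∈ {I^A I^A, I^A i}; Hugo ∈ {I^A I^A, I^A i}.
Weight each parental genotype pair by prior × P(type-O child):
  I^A i × I^A i: posterior weight 1; P(next child type A) = 3/4.
Weighted sum = 3/4.

3/4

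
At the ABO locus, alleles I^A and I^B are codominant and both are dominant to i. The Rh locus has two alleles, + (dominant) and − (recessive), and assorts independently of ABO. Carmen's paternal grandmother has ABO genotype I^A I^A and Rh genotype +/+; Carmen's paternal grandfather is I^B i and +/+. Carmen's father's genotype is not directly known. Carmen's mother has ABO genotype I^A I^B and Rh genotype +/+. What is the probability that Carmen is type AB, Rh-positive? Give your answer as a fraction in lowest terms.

Carmen's father's ABO genotype from I^A I^A × I^B i: 1/2 I^A I^B, 1/2 I^A i.
Crossing each possibility with the mother I^A I^B and summing P(type AB): 1/2·1/2 + 1/2·1/4 = 3/8.
Similarly for Rh via the father's Rh distribution: P(Rh+) = 1.
Independent loci: 3/8 × 1 = 3/8.

3/8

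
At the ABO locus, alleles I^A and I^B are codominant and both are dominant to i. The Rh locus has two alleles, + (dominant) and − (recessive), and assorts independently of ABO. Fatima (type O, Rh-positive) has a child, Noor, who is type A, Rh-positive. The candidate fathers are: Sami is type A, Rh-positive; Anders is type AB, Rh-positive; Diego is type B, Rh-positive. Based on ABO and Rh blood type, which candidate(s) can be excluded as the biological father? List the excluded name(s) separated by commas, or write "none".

Diego

A candidate is excluded only if no genotype consistent with his phenotype could produce a type A, Rh-positive child with a type O, Rh-positive mother.
Diego (type B, Rh+): no genotype consistent with that phenotype can produce a type-A Rh+ child with a type-O mother.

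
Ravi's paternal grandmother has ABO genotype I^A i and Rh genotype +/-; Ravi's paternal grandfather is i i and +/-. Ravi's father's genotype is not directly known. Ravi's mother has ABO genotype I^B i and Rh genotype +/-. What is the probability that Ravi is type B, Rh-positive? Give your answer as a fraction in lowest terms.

9/32

Ravi's father's ABO genotype from I^A i × i i: 1/2 I^A i, 1/2 i i.
Crossing each possibility with the mother I^B i and summing P(type B): 1/2·1/4 + 1/2·1/2 = 3/8.
Similarly for Rh via the father's Rh distribution: P(Rh+) = 3/4.
Independent loci: 3/8 × 3/4 = 9/32.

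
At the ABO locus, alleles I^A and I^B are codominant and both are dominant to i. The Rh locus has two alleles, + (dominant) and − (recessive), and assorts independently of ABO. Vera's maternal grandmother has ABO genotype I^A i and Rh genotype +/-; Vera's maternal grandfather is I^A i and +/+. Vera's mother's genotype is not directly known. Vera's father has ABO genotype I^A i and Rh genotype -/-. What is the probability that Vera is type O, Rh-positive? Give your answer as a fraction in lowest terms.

3/16

Vera's mother's ABO genotype from I^A i × I^A i: 1/4 I^A I^A, 1/2 I^A i, 1/4 i i.
Crossing each possibility with the father I^A i and summing P(type O): 1/4·0 + 1/2·1/4 + 1/4·1/2 = 1/4.
Similarly for Rh via the mother's Rh distribution: P(Rh+) = 3/4.
Independent loci: 1/4 × 3/4 = 3/16.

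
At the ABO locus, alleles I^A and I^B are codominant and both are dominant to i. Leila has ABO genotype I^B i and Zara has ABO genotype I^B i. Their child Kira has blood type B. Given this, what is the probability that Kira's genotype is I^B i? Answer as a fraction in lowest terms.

2/3

Cross I^B i × I^B i → 1/4 I^B I^B, 1/2 I^B i, 1/4 i i.
Type-B genotypes among offspring: I^B I^B (1/4), I^B i (1/2); total 3/4.
P(I^B i | type B) = (1/2) / (3/4) = 2/3.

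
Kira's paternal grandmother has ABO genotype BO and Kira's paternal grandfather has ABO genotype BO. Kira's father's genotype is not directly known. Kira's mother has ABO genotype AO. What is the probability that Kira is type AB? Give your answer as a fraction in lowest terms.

1/4

Kira's father's ABO genotype from BO × BO: 1/4 BB, 1/2 BO, 1/4 OO.
Crossing each possibility with the mother AO and summing P(type AB): 1/4·1/2 + 1/2·1/4 + 1/4·0 = 1/4.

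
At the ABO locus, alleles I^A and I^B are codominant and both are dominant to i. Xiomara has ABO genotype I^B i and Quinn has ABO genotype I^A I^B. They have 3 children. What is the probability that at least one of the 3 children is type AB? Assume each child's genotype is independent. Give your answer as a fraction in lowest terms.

37/64

ABO cross I^B i × I^A I^B → 1/4 A, 1/2 B, 1/4 AB.
So P(type AB) = 1/4 per child.
P(none) = (3/4)^3 = 27/64; P(at least one) = 1 − 27/64 = 37/64.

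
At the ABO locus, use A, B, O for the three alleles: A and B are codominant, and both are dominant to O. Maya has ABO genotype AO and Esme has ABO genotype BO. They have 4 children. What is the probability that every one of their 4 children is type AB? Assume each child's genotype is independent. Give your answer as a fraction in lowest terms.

1/256

ABO cross AO × BO → 1/4 O, 1/4 A, 1/4 B, 1/4 AB.
So P(type AB) = 1/4 per child.
All 4 independent: (1/4)^4 = 1/256.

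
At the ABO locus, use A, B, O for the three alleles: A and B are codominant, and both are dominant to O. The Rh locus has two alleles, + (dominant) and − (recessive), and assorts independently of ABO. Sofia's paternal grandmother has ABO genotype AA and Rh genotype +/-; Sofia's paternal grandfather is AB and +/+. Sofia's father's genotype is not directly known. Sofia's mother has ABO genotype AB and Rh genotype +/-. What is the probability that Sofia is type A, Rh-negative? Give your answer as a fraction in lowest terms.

Sofia's father's ABO genotype from AA × AB: 1/2 AA, 1/2 AB.
Crossing each possibility with the mother AB and summing P(type A): 1/2·1/2 + 1/2·1/4 = 3/8.
Similarly for Rh via the father's Rh distribution: P(Rh-) = 1/8.
Independent loci: 3/8 × 1/8 = 3/64.

3/64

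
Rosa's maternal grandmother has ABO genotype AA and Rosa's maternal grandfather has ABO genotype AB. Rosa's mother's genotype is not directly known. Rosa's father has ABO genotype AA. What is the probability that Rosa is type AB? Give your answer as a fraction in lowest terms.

Rosa's mother's ABO genotype from AA × AB: 1/2 AA, 1/2 AB.
Crossing each possibility with the father AA and summing P(type AB): 1/2·0 + 1/2·1/2 = 1/4.

1/4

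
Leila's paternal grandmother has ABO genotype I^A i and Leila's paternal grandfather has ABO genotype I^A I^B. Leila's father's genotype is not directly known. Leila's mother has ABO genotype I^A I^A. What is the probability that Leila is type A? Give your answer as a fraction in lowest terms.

3/4

Leila's father's ABO genotype from I^A i × I^A I^B: 1/4 I^A I^A, 1/4 I^A I^B, 1/4 I^A i, 1/4 I^B i.
Crossing each possibility with the mother I^A I^A and summing P(type A): 1/4·1 + 1/4·1/2 + 1/4·1 + 1/4·1/2 = 3/4.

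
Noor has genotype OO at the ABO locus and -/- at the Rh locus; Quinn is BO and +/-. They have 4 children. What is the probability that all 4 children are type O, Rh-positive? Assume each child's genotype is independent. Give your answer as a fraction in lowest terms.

1/256

ABO cross OO × BO → 1/2 O, 1/2 B.
Rh cross -/- × +/- → 1/2 Rh+, 1/2 Rh-; so P(type O, Rh-positive) = 1/2 × 1/2 = 1/4 per child.
All 4 independent: (1/4)^4 = 1/256.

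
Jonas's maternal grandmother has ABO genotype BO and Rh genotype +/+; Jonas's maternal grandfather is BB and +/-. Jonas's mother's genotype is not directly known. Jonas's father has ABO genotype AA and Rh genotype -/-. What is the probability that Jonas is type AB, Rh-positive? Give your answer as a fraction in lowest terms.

9/16

Jonas's mother's ABO genotype from BO × BB: 1/2 BB, 1/2 BO.
Crossing each possibility with the father AA and summing P(type AB): 1/2·1 + 1/2·1/2 = 3/4.
Similarly for Rh via the mother's Rh distribution: P(Rh+) = 3/4.
Independent loci: 3/4 × 3/4 = 9/16.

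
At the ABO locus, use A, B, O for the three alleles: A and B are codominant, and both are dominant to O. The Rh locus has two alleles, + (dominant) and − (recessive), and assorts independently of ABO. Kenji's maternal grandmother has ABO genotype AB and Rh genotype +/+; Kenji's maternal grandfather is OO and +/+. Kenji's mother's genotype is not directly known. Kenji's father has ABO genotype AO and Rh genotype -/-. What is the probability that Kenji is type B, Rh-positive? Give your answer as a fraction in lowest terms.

1/8

Kenji's mother's ABO genotype from AB × OO: 1/2 AO, 1/2 BO.
Crossing each possibility with the father AO and summing P(type B): 1/2·0 + 1/2·1/4 = 1/8.
Similarly for Rh via the mother's Rh distribution: P(Rh+) = 1.
Independent loci: 1/8 × 1 = 1/8.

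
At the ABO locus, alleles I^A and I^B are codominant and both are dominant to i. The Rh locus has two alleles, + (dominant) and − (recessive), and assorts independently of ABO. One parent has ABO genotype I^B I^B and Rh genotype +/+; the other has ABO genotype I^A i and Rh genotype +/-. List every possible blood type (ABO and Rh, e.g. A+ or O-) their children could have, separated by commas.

B+, AB+

Gametes from I^B I^B × I^A i give offspring ABO genotypes I^A I^B, I^B i, i.e. phenotypes B, AB.
Rh cross +/+ × +/- → phenotypes Rh+.
Combining independently: B+, AB+.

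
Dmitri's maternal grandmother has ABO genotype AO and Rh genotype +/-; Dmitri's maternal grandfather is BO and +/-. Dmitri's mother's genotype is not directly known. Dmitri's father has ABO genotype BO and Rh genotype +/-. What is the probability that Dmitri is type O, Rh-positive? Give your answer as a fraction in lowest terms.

3/16

Dmitri's mother's ABO genotype from AO × BO: 1/4 AB, 1/4 AO, 1/4 BO, 1/4 OO.
Crossing each possibility with the father BO and summing P(type O): 1/4·0 + 1/4·1/4 + 1/4·1/4 + 1/4·1/2 = 1/4.
Similarly for Rh via the mother's Rh distribution: P(Rh+) = 3/4.
Independent loci: 1/4 × 3/4 = 3/16.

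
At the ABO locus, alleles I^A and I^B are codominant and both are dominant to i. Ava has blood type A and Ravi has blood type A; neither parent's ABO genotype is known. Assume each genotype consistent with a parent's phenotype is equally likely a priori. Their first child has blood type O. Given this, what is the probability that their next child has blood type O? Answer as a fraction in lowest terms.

1/4

Possible genotypes: Ava ∈ {I^A I^A, I^A i}; Ravi ∈ {I^A I^A, I^A i}.
Weight each parental genotype pair by prior × P(type-O child):
  I^A i × I^A i: posterior weight 1; P(next child type O) = 1/4.
Weighted sum = 1/4.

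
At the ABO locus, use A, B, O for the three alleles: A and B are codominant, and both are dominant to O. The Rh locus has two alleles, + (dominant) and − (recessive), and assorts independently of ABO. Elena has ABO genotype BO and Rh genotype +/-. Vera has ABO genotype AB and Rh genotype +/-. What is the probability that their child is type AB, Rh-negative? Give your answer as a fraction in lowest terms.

ABO cross BO × AB → offspring phenotypes: 1/4 A, 1/2 B, 1/4 AB.
Rh cross +/- × +/- → 3/4 Rh+, 1/4 Rh-.
Independent loci: P(type AB, Rh-negative) = 1/4 × 1/4 = 1/16.

1/16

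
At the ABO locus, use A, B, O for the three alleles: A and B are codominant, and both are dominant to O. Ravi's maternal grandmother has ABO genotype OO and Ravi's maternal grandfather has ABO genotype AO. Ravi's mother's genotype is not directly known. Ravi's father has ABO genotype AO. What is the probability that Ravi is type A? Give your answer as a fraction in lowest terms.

Ravi's mother's ABO genotype from OO × AO: 1/2 AO, 1/2 OO.
Crossing each possibility with the father AO and summing P(type A): 1/2·3/4 + 1/2·1/2 = 5/8.

5/8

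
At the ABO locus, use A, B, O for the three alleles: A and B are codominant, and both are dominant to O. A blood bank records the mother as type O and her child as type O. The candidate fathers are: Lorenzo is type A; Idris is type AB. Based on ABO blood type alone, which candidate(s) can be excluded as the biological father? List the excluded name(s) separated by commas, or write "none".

A candidate is excluded only if no genotype consistent with his phenotype could produce a type O child with a type O mother.
Idris (type AB): no genotype consistent with that phenotype can produce a type-O child with a type-O mother.

Idris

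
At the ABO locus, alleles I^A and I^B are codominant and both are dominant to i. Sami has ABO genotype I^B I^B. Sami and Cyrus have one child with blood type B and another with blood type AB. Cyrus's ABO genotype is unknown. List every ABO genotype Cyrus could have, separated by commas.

I^A I^B, I^A i

For each candidate genotype of Cyrus, check whether crossing it with I^B I^B can produce every observed child phenotype.
  I^A I^A → possible child types {AB} ✗
  I^A I^B → possible child types {B, AB} ✓
  I^A i → possible child types {B, AB} ✓
  I^B I^B → possible child types {B} ✗
  I^B i → possible child types {B} ✗
  i i → possible child types {B} ✗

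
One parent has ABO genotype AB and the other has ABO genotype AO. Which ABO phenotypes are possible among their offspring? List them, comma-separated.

A, B, AB

Gametes from AB × AO give offspring ABO genotypes AA, AB, AO, BO, i.e. phenotypes A, B, AB.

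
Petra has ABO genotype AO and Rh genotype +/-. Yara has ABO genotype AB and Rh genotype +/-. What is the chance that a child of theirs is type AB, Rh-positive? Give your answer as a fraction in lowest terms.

ABO cross AO × AB → offspring phenotypes: 1/2 A, 1/4 B, 1/4 AB.
Rh cross +/- × +/- → 3/4 Rh+, 1/4 Rh-.
Independent loci: P(type AB, Rh-positive) = 1/4 × 3/4 = 3/16.

3/16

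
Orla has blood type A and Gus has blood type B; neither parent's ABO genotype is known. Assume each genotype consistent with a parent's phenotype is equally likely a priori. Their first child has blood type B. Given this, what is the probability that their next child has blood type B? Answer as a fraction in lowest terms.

Possible genotypes: Orla ∈ {I^A I^A, I^A i}; Gus ∈ {I^B I^B, I^B i}.
Weight each parental genotype pair by prior × P(type-B child):
  I^A i × I^B I^B: posterior weight 2/3; P(next child type B) = 1/2.
  I^A i × I^B i: posterior weight 1/3; P(next child type B) = 1/4.
Weighted sum = 5/12.

5/12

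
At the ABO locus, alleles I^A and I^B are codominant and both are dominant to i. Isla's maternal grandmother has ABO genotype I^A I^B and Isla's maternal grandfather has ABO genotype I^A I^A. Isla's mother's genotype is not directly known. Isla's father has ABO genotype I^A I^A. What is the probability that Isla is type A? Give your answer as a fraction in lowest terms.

3/4

Isla's mother's ABO genotype from I^A I^B × I^A I^A: 1/2 I^A I^A, 1/2 I^A I^B.
Crossing each possibility with the father I^A I^A and summing P(type A): 1/2·1 + 1/2·1/2 = 3/4.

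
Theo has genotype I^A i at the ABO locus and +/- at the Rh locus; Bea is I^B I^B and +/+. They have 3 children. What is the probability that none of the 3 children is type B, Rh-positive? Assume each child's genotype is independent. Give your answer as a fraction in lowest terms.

1/8

ABO cross I^A i × I^B I^B → 1/2 B, 1/2 AB.
Rh cross +/- × +/+ → 1 Rh+; so P(type B, Rh-positive) = 1/2 × 1 = 1/2 per child.
P(not type B, Rh-positive) = 1/2 for one child; (1/2)^3 = 1/8.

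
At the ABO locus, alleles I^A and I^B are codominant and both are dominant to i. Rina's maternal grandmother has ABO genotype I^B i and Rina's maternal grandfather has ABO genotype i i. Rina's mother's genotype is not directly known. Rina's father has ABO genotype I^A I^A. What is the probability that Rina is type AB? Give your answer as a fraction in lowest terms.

Rina's mother's ABO genotype from I^B i × i i: 1/2 I^B i, 1/2 i i.
Crossing each possibility with the father I^A I^A and summing P(type AB): 1/2·1/2 + 1/2·0 = 1/4.

1/4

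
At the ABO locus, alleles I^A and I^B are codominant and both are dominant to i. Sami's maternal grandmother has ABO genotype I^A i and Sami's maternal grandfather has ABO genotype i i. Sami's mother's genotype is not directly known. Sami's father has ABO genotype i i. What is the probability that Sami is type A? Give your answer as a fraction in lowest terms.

Sami's mother's ABO genotype from I^A i × i i: 1/2 I^A i, 1/2 i i.
Crossing each possibility with the father i i and summing P(type A): 1/2·1/2 + 1/2·0 = 1/4.

1/4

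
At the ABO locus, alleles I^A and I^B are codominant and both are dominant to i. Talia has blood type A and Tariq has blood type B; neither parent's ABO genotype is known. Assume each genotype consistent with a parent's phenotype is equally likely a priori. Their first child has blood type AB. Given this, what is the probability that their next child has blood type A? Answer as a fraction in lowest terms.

Possible genotypes: Talia ∈ {I^A I^A, I^A i}; Tariq ∈ {I^B I^B, I^B i}.
Weight each parental genotype pair by prior × P(type-AB child):
  I^A I^A × I^B I^B: posterior weight 4/9; P(next child type A) = 0.
  I^A I^A × I^B i: posterior weight 2/9; P(next child type A) = 1/2.
  I^A i × I^B I^B: posterior weight 2/9; P(next child type A) = 0.
  I^A i × I^B i: posterior weight 1/9; P(next child type A) = 1/4.
Weighted sum = 5/36.

5/36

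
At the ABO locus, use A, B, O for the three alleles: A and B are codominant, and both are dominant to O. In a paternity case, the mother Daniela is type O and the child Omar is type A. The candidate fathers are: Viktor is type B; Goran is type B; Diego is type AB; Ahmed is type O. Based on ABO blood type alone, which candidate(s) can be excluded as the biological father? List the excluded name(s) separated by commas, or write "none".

Viktor, Goran, Ahmed

A candidate is excluded only if no genotype consistent with his phenotype could produce a type A child with a type O mother.
Viktor (type B): no genotype consistent with that phenotype can produce a type-A child with a type-O mother.
Goran (type B): no genotype consistent with that phenotype can produce a type-A child with a type-O mother.
Ahmed (type O): no genotype consistent with that phenotype can produce a type-A child with a type-O mother.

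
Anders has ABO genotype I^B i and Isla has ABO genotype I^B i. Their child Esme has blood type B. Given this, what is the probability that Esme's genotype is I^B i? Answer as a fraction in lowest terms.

Cross I^B i × I^B i → 1/4 I^B I^B, 1/2 I^B i, 1/4 i i.
Type-B genotypes among offspring: I^B I^B (1/4), I^B i (1/2); total 3/4.
P(I^B i | type B) = (1/2) / (3/4) = 2/3.

2/3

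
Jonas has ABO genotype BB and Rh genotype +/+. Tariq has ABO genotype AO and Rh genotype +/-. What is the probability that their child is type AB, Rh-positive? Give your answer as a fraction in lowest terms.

ABO cross BB × AO → offspring phenotypes: 1/2 B, 1/2 AB.
Rh cross +/+ × +/- → 1 Rh+.
Independent loci: P(type AB, Rh-positive) = 1/2 × 1 = 1/2.

1/2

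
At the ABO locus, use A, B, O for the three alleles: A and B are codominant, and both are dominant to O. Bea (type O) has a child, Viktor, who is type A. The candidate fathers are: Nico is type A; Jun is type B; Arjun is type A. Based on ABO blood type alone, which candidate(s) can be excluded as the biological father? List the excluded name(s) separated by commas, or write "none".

Jun

A candidate is excluded only if no genotype consistent with his phenotype could produce a type A child with a type O mother.
Jun (type B): no genotype consistent with that phenotype can produce a type-A child with a type-O mother.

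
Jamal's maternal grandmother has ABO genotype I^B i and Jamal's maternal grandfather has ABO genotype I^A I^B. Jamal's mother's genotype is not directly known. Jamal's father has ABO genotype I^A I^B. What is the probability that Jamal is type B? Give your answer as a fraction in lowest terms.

Jamal's mother's ABO genotype from I^B i × I^A I^B: 1/4 I^A I^B, 1/4 I^A i, 1/4 I^B I^B, 1/4 I^B i.
Crossing each possibility with the father I^A I^B and summing P(type B): 1/4·1/4 + 1/4·1/4 + 1/4·1/2 + 1/4·1/2 = 3/8.

3/8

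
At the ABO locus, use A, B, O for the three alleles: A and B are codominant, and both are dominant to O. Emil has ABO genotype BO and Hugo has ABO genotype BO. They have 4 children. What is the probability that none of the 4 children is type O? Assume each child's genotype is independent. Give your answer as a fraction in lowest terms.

81/256

ABO cross BO × BO → 1/4 O, 3/4 B.
So P(type O) = 1/4 per child.
P(not type O) = 3/4 for one child; (3/4)^4 = 81/256.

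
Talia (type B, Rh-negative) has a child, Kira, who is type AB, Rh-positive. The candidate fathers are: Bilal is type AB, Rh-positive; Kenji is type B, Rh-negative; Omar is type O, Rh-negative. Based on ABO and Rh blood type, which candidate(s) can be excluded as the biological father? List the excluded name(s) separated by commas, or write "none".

Kenji, Omar

A candidate is excluded only if no genotype consistent with his phenotype could produce a type AB, Rh-positive child with a type B, Rh-negative mother.
Kenji (type B, Rh-): no genotype consistent with that phenotype can produce a type-AB Rh+ child with a type-B mother.
Omar (type O, Rh-): no genotype consistent with that phenotype can produce a type-AB Rh+ child with a type-B mother.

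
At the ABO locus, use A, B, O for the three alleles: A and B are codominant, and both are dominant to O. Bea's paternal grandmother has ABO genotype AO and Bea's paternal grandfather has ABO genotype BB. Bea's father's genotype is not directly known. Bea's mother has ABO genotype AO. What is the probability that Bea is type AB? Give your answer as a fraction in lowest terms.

Bea's father's ABO genotype from AO × BB: 1/2 AB, 1/2 BO.
Crossing each possibility with the mother AO and summing P(type AB): 1/2·1/4 + 1/2·1/4 = 1/4.

1/4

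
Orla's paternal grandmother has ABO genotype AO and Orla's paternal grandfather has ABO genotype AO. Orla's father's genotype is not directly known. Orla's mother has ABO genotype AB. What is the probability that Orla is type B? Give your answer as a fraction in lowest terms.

1/4

Orla's father's ABO genotype from AO × AO: 1/4 AA, 1/2 AO, 1/4 OO.
Crossing each possibility with the mother AB and summing P(type B): 1/4·0 + 1/2·1/4 + 1/4·1/2 = 1/4.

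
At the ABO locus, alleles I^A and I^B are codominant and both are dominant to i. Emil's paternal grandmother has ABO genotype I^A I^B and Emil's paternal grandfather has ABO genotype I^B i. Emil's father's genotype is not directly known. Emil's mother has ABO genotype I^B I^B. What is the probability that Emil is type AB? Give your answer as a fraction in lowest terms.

1/4

Emil's father's ABO genotype from I^A I^B × I^B i: 1/4 I^A I^B, 1/4 I^A i, 1/4 I^B I^B, 1/4 I^B i.
Crossing each possibility with the mother I^B I^B and summing P(type AB): 1/4·1/2 + 1/4·1/2 + 1/4·0 + 1/4·0 = 1/4.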